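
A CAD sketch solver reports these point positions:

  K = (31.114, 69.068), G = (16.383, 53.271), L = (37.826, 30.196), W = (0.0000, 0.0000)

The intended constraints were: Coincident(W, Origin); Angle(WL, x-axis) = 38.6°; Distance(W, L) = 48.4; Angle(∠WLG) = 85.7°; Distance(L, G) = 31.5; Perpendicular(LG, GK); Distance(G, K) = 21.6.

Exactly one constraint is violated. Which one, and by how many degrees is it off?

Perpendicular(LG, GK) — off by 4.10°.

W = (0.00, 0.00) ✓; WL at 38.60° ✓; |WL| = 48.40 ✓; ∠WLG = 85.70° ✓; |LG| = 31.50 ✓; ∠(LG, GK) = 85.90° ✗; |GK| = 21.60 ✓.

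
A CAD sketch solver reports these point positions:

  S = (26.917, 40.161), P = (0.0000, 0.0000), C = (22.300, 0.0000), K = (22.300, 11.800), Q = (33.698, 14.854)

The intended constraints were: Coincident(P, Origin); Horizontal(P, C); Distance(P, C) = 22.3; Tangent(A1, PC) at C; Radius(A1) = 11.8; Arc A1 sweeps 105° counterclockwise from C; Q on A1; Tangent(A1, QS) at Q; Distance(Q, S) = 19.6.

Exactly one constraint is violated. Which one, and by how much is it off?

Distance(Q, S) = 19.6 — off by 6.60.

P = (0.00, 0.00) ✓; P.y = 0.00, C.y = 0.00 ✓; |PC| = 22.30 ✓; ∠(KC, CP) = 90.00° ✓; |KC| = 11.80 ✓; bearing(K→Q) − bearing(K→C) = 105.0° ✓; |KQ| = 11.80 ✓; ∠(KQ, QS) = 90.00° ✓; |QS| = 26.20 ✗.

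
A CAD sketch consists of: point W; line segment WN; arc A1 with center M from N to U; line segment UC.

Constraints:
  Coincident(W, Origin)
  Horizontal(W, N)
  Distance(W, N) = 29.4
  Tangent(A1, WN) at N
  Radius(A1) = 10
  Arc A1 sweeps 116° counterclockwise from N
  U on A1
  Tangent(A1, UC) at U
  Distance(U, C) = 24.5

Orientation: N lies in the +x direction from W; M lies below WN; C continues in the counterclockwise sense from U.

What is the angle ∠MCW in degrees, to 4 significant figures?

36.76°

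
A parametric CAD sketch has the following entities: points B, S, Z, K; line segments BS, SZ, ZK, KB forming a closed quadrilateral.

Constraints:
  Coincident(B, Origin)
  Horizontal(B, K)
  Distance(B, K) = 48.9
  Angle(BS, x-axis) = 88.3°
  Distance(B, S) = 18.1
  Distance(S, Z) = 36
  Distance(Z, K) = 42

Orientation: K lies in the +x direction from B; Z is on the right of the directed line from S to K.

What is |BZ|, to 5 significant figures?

19.501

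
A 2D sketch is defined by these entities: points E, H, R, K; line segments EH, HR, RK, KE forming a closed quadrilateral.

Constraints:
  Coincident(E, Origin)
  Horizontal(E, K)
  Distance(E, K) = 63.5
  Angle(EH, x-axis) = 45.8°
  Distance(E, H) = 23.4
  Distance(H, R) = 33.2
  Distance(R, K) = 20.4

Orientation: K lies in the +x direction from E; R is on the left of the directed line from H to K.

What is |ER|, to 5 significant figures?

51.620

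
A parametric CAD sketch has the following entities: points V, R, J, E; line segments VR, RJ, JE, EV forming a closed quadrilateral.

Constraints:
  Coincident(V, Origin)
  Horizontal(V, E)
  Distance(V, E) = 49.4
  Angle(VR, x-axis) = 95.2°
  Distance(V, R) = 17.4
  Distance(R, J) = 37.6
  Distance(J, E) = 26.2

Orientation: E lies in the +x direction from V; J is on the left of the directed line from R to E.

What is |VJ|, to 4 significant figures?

42.10

V is at the origin; V and E share the same y with |VE| = 49.4 and E in +x, so E = (49.4, 0). VR runs at 95.2° with |VR| = 17.4, so R = (-1.577, 17.33). J is determined by |RJ| = 37.6 and |JE| = 26.2 together: it lies at the intersection of circle(R, 37.6) and circle(E, 26.2). With |RE| = 53.84, the foot of the radical line on RE is 33.68 from R and the perpendicular offset is √(37.6² − 33.68²) = 16.73. Taking the left-of-RE solution: J = (35.69, 22.33).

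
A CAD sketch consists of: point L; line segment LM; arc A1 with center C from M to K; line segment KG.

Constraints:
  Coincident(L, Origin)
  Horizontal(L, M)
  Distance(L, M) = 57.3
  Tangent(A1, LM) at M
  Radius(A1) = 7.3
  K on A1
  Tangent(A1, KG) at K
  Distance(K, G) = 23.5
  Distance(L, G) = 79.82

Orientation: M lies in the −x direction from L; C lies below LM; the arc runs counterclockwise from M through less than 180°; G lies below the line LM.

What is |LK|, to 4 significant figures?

63.42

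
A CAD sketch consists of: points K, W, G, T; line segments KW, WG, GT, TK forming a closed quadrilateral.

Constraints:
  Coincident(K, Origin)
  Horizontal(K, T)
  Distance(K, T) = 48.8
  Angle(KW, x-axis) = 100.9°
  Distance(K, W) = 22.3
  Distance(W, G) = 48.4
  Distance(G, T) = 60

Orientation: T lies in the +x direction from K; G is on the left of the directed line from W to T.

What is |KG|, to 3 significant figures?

63.9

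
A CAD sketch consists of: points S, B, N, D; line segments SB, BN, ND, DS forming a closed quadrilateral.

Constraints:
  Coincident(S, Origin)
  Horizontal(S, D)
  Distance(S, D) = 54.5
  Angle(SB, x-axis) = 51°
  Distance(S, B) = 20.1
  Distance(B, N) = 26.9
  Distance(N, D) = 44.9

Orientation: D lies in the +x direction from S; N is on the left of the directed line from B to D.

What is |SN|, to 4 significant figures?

47.00

S is at the origin; S and D share the same y with |SD| = 54.5 and D in +x, so D = (54.5, 0). SB runs at 51.0° with |SB| = 20.1, so B = (12.65, 15.62). N is determined by |BN| = 26.9 and |ND| = 44.9 together: it lies at the intersection of circle(B, 26.9) and circle(D, 44.9). With |BD| = 44.67, the foot of the radical line on BD is 7.870 from B and the perpendicular offset is √(26.9² − 7.870²) = 25.72. Taking the left-of-BD solution: N = (29.02, 36.97).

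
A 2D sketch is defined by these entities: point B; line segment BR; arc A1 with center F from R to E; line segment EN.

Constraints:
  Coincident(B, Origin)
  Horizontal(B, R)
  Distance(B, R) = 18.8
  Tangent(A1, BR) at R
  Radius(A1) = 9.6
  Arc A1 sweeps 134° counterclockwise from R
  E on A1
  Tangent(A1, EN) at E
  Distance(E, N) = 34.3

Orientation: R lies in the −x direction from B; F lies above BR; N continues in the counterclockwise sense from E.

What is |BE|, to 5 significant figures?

20.153

A1 meets BR tangentially, so FR is at right angles to BR, so F = R + (0, 9.6) = (-18.800, 9.6000). On A1, R sits at bearing -90° from F; a 134° counterclockwise sweep puts E at bearing 44°, so E = F + 9.6·(cos 44°, sin 44°) = (-11.894, 16.269). Then |BE| = |E − B| = 20.153.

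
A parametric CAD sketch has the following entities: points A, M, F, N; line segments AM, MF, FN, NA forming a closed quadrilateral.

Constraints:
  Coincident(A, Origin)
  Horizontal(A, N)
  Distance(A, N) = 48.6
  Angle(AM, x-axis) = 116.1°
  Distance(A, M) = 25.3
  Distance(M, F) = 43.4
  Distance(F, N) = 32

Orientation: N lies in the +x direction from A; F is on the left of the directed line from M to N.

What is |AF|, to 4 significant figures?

42.12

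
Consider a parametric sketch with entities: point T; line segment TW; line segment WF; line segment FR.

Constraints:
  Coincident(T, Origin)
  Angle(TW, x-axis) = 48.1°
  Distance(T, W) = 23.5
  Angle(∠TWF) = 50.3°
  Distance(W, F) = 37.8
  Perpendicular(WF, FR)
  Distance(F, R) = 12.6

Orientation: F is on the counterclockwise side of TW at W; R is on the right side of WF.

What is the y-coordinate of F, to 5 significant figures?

18.942

T is at the origin; TW runs at 48.1° with length 23.5, so W = 23.5·(cos 48.1°, sin 48.1°) = (15.694, 17.491). ∠TWF = 50.3°, so WF runs at 48.1° + (180° − 50.3°) = 177.80° from the x-axis; with |WF| = 37.8, F = W + 37.8·(cos 177.80°, sin 177.80°) = (-22.078, 18.942). So F.y = 18.942.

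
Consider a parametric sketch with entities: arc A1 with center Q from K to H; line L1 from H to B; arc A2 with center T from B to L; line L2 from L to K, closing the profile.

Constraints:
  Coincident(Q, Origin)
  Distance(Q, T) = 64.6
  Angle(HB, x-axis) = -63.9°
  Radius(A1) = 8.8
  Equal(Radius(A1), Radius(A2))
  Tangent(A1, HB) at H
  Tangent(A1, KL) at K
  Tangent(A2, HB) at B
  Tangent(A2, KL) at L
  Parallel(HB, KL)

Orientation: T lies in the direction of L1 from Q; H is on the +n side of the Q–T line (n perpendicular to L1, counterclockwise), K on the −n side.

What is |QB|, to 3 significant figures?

65.2

The slot axis is L1's direction at -63.9°, so u = (cos -63.9°, sin -63.9°) = (0.440, -0.898) and n = (−sin -63.9°, cos -63.9°) = (0.898, 0.440). Q is at the origin and T lies 64.6 along u from Q, so T = 64.6·u = (28.4, -58.0). Tangency of A1 to both parallel lines with radius 8.8 puts H and K at Q ± 8.8·n: H = (7.90, 3.87), K = (-7.90, -3.87). Equal radii place B and L the same way about T: B = T + 8.8·n = (36.3, -54.1), L = T − 8.8·n = (20.5, -61.9). Then |QB| = |B − Q| = 65.2.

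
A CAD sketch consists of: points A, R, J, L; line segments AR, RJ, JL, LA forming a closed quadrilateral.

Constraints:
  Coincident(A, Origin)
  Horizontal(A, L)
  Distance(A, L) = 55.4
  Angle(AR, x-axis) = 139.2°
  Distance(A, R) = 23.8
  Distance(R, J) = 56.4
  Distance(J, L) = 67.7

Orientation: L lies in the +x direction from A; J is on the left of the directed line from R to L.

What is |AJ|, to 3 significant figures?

60.8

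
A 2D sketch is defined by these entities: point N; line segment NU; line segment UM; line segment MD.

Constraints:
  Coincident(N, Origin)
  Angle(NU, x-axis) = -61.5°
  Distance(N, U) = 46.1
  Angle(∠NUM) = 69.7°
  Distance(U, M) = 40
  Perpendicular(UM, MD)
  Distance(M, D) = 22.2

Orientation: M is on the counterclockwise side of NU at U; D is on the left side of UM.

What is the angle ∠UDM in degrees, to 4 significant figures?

60.97°

N is at the origin; NU runs at -61.5° with length 46.1, so U = 46.1·(cos -61.5°, sin -61.5°) = (22.00, -40.51). ∠NUM = 69.7°, so UM runs at -61.5° + (180° − 69.7°) = 48.80° from the x-axis; with |UM| = 40.0, M = U + 40.0·(cos 48.80°, sin 48.80°) = (48.34, -10.42). UM ⟂ MD; with |MD| = 22.2 on the left of UM, D = M + 22.2·(-0.7524, 0.6587) = (31.64, 4.206). Then cos ∠UDM = DU·DM / (|DU||DM|), giving 60.97°.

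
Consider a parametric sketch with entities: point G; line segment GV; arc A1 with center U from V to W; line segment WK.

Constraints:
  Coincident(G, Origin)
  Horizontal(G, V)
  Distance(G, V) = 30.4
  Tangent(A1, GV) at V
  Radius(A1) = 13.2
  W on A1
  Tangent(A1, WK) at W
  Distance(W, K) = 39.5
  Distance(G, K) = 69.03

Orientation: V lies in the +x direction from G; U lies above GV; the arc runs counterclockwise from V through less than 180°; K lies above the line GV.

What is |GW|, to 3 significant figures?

45.4

Checks: |UW| = 13.20 ✓; ∠(UW, WK) = 90.00° ✓; |WK| = 39.50 ✓; |GK| = 69.03 ✓.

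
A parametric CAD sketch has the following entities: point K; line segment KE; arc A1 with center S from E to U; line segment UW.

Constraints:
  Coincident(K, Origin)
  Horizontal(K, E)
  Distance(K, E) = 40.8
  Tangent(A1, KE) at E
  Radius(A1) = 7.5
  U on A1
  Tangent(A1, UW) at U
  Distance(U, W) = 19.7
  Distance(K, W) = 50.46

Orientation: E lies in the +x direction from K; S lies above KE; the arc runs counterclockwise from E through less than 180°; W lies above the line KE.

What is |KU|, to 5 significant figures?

48.918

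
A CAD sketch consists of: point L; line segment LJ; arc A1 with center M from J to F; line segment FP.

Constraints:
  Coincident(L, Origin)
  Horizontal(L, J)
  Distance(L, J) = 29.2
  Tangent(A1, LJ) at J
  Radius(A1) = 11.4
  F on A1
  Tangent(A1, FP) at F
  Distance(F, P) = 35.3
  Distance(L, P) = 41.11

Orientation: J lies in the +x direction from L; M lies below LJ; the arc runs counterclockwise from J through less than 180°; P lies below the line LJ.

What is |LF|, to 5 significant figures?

19.950

L is at the origin; L and J share the same y with |LJ| = 29.2 and J on the +x side, so J = (29.200, 0.0000). Tangency of A1 to LJ means the radius MJ is perpendicular to LJ, so M = J + (0, -11.4) = (29.200, -11.400). Since MF ⟂ FP (tangency), |MP| = √(11.4² + 35.3²) = 37.095 regardless of where F sits on A1. So P lies on both circle(L, 41.11) and circle(M, 37.095); the below-LJ intersection is P = (6.3442, -40.618). F is the foot of the tangent from P: F = (18.497, -7.4754).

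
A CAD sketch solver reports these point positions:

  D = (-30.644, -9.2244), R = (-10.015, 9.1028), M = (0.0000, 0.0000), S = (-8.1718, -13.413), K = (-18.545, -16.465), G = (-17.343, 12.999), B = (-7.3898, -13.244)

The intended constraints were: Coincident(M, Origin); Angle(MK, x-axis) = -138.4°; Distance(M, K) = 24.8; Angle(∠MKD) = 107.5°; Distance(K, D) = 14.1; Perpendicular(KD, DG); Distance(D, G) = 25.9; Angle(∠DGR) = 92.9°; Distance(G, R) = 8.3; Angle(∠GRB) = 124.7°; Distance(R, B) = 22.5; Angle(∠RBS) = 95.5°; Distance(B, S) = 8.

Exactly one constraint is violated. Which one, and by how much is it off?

Distance(B, S) = 8 — off by 7.20.

M = (0.00, 0.00) ✓; MK at -138.4° ✓; |MK| = 24.80 ✓; ∠MKD = 107.5° ✓; |KD| = 14.10 ✓; ∠(KD, DG) = 90.00° ✓; |DG| = 25.90 ✓; ∠DGR = 92.90° ✓; |GR| = 8.299 ✓; ∠GRB = 124.7° ✓; |RB| = 22.50 ✓; ∠RBS = 95.49° ✓; |BS| = 0.8001 ✗.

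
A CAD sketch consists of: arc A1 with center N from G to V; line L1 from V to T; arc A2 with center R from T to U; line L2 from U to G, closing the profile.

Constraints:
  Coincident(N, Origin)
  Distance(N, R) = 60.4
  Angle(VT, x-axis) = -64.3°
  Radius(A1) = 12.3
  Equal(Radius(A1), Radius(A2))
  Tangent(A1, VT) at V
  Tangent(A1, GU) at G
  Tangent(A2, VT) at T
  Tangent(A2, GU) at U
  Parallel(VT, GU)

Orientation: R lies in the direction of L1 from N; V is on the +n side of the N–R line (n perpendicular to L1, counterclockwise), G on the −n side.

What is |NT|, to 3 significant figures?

61.6

The slot axis is L1's direction at -64.3°, so u = (cos -64.3°, sin -64.3°) = (0.434, -0.901) and n = (−sin -64.3°, cos -64.3°) = (0.901, 0.434). N is at the origin and R lies 60.4 along u from N, so R = 60.4·u = (26.2, -54.4). Tangency of A1 to both parallel lines with radius 12.3 puts V and G at N ± 12.3·n: V = (11.1, 5.33), G = (-11.1, -5.33). Equal radii place T and U the same way about R: T = R + 12.3·n = (37.3, -49.1), U = R − 12.3·n = (15.1, -59.8). Then |NT| = |T − N| = 61.6.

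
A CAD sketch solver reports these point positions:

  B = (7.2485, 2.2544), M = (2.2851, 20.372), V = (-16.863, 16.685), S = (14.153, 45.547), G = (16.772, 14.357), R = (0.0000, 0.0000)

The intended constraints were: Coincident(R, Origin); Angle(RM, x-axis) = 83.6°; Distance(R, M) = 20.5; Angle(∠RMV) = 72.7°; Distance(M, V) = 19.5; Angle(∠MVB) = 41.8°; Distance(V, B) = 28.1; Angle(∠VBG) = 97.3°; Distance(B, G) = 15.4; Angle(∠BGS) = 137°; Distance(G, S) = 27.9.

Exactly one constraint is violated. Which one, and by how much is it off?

Distance(G, S) = 27.9 — off by 3.40.

R = (0.00, 0.00) ✓; RM at 83.60° ✓; |RM| = 20.50 ✓; ∠RMV = 72.70° ✓; |MV| = 19.50 ✓; ∠MVB = 41.80° ✓; |VB| = 28.10 ✓; ∠VBG = 97.30° ✓; |BG| = 15.40 ✓; ∠BGS = 137.0° ✓; |GS| = 31.30 ✗.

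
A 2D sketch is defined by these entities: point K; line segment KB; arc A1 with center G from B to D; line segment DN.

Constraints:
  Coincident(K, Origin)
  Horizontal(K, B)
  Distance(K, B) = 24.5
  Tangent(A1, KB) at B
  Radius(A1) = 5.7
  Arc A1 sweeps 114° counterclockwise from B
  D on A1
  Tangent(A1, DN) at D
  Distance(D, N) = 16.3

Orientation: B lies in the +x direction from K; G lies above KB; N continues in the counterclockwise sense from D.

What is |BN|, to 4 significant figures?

22.95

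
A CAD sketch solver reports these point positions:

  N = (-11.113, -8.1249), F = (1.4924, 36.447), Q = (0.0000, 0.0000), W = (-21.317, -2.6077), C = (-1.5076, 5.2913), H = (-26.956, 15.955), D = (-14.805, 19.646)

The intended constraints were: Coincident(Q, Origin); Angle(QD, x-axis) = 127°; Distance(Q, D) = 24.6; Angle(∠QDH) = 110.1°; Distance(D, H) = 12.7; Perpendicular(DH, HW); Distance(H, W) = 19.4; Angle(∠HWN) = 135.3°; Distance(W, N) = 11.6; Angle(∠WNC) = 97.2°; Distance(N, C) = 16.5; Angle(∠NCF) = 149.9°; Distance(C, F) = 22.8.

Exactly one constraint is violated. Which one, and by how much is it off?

Distance(C, F) = 22.8 — off by 8.50.

Q = (0.00, 0.00) ✓; QD at 127.0° ✓; |QD| = 24.60 ✓; ∠QDH = 110.1° ✓; |DH| = 12.70 ✓; ∠(DH, HW) = 90.00° ✓; |HW| = 19.40 ✓; ∠HWN = 135.3° ✓; |WN| = 11.60 ✓; ∠WNC = 97.20° ✓; |NC| = 16.50 ✓; ∠NCF = 149.9° ✓; |CF| = 31.30 ✗.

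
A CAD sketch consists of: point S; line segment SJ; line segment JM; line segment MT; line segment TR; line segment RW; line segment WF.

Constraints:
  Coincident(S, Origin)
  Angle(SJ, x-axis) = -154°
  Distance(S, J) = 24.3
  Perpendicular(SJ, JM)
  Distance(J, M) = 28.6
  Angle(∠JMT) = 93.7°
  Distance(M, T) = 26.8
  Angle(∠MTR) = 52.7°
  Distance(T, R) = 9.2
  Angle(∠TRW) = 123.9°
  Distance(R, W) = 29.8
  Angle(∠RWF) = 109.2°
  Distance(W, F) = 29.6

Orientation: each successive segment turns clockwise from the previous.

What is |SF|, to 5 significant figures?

65.826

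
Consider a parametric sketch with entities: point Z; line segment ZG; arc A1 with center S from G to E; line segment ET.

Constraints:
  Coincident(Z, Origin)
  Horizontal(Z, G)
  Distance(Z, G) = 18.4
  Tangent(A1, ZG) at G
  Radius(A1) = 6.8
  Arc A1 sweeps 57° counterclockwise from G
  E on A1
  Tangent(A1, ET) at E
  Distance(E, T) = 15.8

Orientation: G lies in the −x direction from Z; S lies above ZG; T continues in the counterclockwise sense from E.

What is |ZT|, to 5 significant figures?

16.852

Z is at the origin; Z and G share the same y with |ZG| = 18.4 and G on the −x side, so G = (-18.400, 0.0000). Since A1 is tangent to ZG there, SG ⟂ ZG, so S = G + (0, 6.8) = (-18.400, 6.8000). On A1, G sits at bearing -90° from S; a 57° counterclockwise sweep puts E at bearing -33°, so E = S + 6.8·(cos -33°, sin -33°) = (-12.697, 3.0965). The tangent condition forces SE to be normal to ET, so ET runs along (−sin -33°, cos -33°); with |ET| = 15.8, T = (-4.0917, 16.347). Then |ZT| = |T − Z| = 16.852.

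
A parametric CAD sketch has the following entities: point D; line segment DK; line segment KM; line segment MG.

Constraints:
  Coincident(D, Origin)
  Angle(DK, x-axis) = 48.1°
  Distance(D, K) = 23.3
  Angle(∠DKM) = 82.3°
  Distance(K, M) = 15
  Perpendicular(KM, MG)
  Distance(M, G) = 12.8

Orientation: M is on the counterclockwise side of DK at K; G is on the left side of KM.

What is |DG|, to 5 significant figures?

15.715

∠DKM = 82.3°, so KM runs at 48.1° + (180° − 82.3°) = 145.80° from the x-axis; with |KM| = 15.0, M = K + 15.0·(cos 145.80°, sin 145.80°) = (3.1543, 25.774). KM is perpendicular to MG; with |MG| = 12.8 on the left of KM, G = M + 12.8·(-0.56208, -0.82708) = (-4.0404, 15.187). Then |DG| = |G − D| = 15.715.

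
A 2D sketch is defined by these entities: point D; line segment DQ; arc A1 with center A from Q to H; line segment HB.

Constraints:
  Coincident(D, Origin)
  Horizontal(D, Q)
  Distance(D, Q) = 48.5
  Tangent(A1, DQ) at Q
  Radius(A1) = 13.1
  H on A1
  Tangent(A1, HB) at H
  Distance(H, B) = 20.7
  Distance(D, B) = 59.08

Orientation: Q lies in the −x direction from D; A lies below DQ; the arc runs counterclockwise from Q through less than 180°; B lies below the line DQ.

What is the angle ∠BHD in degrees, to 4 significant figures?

71.08°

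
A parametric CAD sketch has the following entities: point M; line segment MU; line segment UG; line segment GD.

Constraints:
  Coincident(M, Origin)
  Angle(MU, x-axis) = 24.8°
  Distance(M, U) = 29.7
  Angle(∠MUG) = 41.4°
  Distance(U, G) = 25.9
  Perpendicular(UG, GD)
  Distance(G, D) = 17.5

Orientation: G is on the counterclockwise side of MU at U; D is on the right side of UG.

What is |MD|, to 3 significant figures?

37.3

M is at the origin; MU runs at 24.8° with length 29.7, so U = 29.7·(cos 24.8°, sin 24.8°) = (27.0, 12.5). ∠MUG = 41.4°, so UG runs at 24.8° + (180° − 41.4°) = 163° from the x-axis; with |UG| = 25.9, G = U + 25.9·(cos 163°, sin 163°) = (2.14, 19.9). UG is perpendicular to GD; with |GD| = 17.5 on the right of UG, D = G + 17.5·(0.286, 0.958) = (7.14, 36.6). Then |MD| = |D − M| = 37.3.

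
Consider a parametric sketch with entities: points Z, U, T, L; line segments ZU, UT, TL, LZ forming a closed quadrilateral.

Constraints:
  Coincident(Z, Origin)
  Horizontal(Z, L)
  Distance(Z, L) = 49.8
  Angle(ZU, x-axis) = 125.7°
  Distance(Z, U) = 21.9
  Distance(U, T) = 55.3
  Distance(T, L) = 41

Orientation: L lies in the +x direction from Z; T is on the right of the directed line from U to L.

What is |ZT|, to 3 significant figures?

33.4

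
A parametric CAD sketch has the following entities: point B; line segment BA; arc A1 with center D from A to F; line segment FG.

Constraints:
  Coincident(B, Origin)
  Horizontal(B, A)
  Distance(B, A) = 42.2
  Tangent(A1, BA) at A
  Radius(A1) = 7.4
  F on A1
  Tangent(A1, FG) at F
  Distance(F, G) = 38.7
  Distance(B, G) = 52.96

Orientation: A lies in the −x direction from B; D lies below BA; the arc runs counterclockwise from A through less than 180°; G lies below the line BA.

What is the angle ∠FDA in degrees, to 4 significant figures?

120.7°

Checks: |DF| = 7.400 ✓; ∠(DF, FG) = 90.00° ✓; |FG| = 38.70 ✓; |BG| = 52.96 ✓.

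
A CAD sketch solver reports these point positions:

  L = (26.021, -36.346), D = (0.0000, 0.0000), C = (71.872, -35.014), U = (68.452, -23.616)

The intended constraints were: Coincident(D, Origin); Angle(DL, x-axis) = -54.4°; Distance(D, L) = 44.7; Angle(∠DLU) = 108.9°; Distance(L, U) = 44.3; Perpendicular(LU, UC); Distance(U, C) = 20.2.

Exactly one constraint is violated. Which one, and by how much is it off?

Distance(U, C) = 20.2 — off by 8.30.

D = (0.00, 0.00) ✓; DL at -54.40° ✓; |DL| = 44.70 ✓; ∠DLU = 108.9° ✓; |LU| = 44.30 ✓; ∠(LU, UC) = 90.00° ✓; |UC| = 11.90 ✗.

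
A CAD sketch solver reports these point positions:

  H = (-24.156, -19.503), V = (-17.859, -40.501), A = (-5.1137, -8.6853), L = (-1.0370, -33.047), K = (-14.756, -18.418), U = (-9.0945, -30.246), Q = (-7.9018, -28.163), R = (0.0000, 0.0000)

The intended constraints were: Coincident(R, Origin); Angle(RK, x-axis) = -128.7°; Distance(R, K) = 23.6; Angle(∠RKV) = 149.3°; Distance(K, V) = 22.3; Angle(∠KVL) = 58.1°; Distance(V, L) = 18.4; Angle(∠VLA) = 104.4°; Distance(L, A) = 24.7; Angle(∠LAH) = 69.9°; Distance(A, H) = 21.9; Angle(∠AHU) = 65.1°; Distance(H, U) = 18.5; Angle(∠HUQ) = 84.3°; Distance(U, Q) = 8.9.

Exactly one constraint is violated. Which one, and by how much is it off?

Distance(U, Q) = 8.9 — off by 6.50.

R = (0.00, 0.00) ✓; RK at -128.7° ✓; |RK| = 23.60 ✓; ∠RKV = 149.3° ✓; |KV| = 22.30 ✓; ∠KVL = 58.10° ✓; |VL| = 18.40 ✓; ∠VLA = 104.4° ✓; |LA| = 24.70 ✓; ∠LAH = 69.90° ✓; |AH| = 21.90 ✓; ∠AHU = 65.10° ✓; |HU| = 18.50 ✓; ∠HUQ = 84.30° ✓; |UQ| = 2.400 ✗.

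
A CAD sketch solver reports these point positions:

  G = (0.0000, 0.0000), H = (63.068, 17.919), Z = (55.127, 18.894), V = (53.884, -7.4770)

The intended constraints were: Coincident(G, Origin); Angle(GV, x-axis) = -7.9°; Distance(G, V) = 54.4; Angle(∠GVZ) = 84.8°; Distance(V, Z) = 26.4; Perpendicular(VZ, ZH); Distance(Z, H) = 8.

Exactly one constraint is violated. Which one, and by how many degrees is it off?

Perpendicular(VZ, ZH) — off by 4.30°.

G = (0.00, 0.00) ✓; GV at -7.900° ✓; |GV| = 54.40 ✓; ∠GVZ = 84.80° ✓; |VZ| = 26.40 ✓; ∠(VZ, ZH) = 94.30° ✗; |ZH| = 8.001 ✓.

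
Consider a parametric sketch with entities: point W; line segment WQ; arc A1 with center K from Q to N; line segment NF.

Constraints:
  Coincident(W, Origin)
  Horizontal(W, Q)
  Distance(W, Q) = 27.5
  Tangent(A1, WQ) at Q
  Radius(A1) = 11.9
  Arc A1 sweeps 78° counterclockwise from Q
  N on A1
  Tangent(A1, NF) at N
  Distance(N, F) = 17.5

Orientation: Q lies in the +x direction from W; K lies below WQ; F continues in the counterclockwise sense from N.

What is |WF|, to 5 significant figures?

29.222

W is at the origin; WQ is horizontal with |WQ| = 27.5 and Q on the +x side, so Q = (27.500, 0.0000). A1 meets WQ tangentially, so KQ is at right angles to WQ, so K = Q + (0, -11.9) = (27.500, -11.900). On A1, Q sits at bearing 90° from K; a 78° counterclockwise sweep puts N at bearing 168°, so N = K + 11.9·(cos 168°, sin 168°) = (15.860, -9.4259). The tangent condition forces KN to be normal to NF, so NF runs along (−sin 168°, cos 168°); with |NF| = 17.5, F = (12.222, -26.543). Then |WF| = |F − W| = 29.222.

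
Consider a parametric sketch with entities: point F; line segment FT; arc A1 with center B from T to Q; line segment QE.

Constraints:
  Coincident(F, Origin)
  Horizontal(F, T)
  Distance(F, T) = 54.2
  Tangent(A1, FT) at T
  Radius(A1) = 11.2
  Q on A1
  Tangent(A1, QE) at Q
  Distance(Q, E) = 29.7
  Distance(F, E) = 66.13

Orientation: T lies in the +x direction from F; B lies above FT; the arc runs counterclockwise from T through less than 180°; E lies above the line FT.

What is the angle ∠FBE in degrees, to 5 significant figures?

94.940°

F is at the origin; F and T share the same y with |FT| = 54.2 and T on the +x side, so T = (54.200, 0.0000). The tangent condition forces BT to be normal to FT, so B = T + (0, 11.2) = (54.200, 11.200). Since BQ ⟂ QE (tangency), |BE| = √(11.2² + 29.7²) = 31.742 regardless of where Q sits on A1. So E lies on both circle(F, 66.13) and circle(B, 31.742); the above-FT intersection is E = (50.477, 42.723). Q is the foot of the tangent from E: Q = (64.144, 16.354).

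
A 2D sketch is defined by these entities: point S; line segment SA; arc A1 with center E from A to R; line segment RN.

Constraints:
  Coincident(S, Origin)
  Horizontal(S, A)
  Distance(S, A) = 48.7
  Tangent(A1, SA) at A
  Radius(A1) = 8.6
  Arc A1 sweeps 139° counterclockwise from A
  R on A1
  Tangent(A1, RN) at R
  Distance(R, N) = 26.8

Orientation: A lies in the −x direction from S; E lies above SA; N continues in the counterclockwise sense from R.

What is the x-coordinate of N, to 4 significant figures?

-63.28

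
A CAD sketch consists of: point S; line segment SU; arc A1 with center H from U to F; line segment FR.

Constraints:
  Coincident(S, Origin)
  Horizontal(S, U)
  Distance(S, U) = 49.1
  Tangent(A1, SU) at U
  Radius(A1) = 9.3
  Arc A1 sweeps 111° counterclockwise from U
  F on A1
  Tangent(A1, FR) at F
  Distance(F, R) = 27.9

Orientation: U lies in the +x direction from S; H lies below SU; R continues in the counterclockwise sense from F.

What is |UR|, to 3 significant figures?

38.7

S is at the origin; S and U share the same y with |SU| = 49.1 and U on the +x side, so U = (49.1, 0.00). Tangency of A1 to SU means the radius HU is perpendicular to SU, so H = U + (0, -9.3) = (49.1, -9.30). On A1, U sits at bearing 90° from H; a 111° counterclockwise sweep puts F at bearing 201°, so F = H + 9.3·(cos 201°, sin 201°) = (40.4, -12.6). The tangent condition forces HF to be normal to FR, so FR runs along (−sin 201°, cos 201°); with |FR| = 27.9, R = (50.4, -38.7). Then |UR| = |R − U| = 38.7.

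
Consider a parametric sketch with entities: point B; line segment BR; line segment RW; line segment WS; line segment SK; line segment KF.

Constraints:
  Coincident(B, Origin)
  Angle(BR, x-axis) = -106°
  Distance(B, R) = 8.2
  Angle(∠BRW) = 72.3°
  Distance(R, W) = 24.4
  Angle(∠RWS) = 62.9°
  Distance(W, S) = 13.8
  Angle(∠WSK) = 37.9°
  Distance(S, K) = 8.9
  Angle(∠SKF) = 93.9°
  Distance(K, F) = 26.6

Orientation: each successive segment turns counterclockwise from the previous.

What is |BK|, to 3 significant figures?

14.6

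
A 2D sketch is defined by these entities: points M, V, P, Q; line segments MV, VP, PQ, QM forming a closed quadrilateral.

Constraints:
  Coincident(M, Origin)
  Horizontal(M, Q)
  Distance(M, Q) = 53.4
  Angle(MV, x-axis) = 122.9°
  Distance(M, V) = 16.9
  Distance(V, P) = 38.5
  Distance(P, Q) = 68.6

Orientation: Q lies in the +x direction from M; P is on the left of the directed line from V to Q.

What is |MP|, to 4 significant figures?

49.94

M is at the origin; M and Q share the same y with |MQ| = 53.4 and Q in +x, so Q = (53.4, 0). MV runs at 122.9° with |MV| = 16.9, so V = (-9.180, 14.19). P is determined by |VP| = 38.5 and |PQ| = 68.6 together: it lies at the intersection of circle(V, 38.5) and circle(Q, 68.6). With |VQ| = 64.17, the foot of the radical line on VQ is 6.965 from V and the perpendicular offset is √(38.5² − 6.965²) = 37.86. Taking the left-of-VQ solution: P = (5.986, 49.58).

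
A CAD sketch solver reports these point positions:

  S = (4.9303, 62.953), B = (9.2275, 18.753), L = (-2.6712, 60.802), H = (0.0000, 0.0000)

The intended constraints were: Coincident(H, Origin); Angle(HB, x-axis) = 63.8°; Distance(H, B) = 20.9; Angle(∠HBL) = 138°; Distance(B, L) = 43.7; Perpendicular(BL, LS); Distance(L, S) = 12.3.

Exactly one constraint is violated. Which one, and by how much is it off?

Distance(L, S) = 12.3 — off by 4.40.

H = (0.00, 0.00) ✓; HB at 63.80° ✓; |HB| = 20.90 ✓; ∠HBL = 138.0° ✓; |BL| = 43.70 ✓; ∠(BL, LS) = 90.00° ✓; |LS| = 7.900 ✗.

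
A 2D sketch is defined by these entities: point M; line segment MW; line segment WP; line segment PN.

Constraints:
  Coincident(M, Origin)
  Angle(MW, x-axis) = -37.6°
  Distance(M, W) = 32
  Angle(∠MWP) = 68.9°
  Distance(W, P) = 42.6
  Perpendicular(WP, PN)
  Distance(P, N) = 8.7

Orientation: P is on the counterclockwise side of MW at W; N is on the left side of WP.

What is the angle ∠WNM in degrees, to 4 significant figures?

45.78°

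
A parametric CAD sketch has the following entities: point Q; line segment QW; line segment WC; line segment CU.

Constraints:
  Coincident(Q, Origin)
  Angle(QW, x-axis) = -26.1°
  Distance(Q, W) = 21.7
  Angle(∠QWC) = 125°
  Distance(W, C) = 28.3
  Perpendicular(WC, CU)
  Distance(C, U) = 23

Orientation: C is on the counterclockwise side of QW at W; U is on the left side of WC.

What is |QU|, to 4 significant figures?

41.08

Q is at the origin; QW runs at -26.1° with length 21.7, so W = 21.7·(cos -26.1°, sin -26.1°) = (19.49, -9.547). ∠QWC = 125.0°, so WC runs at -26.1° + (180° − 125.0°) = 28.90° from the x-axis; with |WC| = 28.3, C = W + 28.3·(cos 28.90°, sin 28.90°) = (44.26, 4.130). WC ⟂ CU; with |CU| = 23.0 on the left of WC, U = C + 23.0·(-0.4833, 0.8755) = (33.15, 24.27). Then |QU| = |U − Q| = 41.08.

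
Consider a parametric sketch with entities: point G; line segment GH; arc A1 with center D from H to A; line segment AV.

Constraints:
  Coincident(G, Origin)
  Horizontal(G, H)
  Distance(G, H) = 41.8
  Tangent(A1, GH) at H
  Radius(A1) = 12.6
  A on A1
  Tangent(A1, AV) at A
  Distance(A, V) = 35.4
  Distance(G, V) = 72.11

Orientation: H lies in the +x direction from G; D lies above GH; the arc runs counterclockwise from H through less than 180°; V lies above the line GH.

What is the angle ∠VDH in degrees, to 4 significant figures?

161.8°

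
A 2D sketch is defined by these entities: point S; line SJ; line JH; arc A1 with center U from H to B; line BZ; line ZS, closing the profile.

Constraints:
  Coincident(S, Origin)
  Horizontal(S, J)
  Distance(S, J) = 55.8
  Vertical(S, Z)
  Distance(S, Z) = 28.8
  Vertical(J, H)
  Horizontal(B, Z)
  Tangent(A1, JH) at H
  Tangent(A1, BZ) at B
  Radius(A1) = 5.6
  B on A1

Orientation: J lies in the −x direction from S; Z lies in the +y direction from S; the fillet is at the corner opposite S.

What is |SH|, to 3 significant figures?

60.4

S is at the origin; S and J share the same y with |SJ| = 55.8 and J on the −x side, so J = (-55.8, 0.00). SZ is vertical with |SZ| = 28.8 and Z on the +y side, so Z = (0.00, 28.8). The virtual corner opposite S is at (-55.8, 28.8). The tangent condition forces UH to be normal to JH and the tangent condition forces UB to be normal to BZ, with radius 5.6, so the center U sits 5.6 in from both sides at U = (-50.2, 23.2). That places the tangent points at H = (-55.8, 23.2) on JH and B = (-50.2, 28.8) on BZ. Then |SH| = |H − S| = 60.4.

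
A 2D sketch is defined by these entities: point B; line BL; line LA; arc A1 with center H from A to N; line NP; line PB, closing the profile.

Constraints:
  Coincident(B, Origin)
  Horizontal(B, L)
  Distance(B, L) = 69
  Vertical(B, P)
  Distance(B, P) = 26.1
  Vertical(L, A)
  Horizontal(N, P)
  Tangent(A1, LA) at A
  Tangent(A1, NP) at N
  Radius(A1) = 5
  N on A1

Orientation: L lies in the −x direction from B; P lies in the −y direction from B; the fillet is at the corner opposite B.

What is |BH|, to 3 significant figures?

67.4

BP is vertical with |BP| = 26.1 and P on the −y side, so P = (0.00, -26.1). The virtual corner opposite B is at (-69.0, -26.1). A1 meets LA tangentially, so HA is at right angles to LA and the tangent condition forces HN to be normal to NP, with radius 5.0, so the center H sits 5.0 in from both sides at H = (-64.0, -21.1). Then |BH| = |H − B| = 67.4.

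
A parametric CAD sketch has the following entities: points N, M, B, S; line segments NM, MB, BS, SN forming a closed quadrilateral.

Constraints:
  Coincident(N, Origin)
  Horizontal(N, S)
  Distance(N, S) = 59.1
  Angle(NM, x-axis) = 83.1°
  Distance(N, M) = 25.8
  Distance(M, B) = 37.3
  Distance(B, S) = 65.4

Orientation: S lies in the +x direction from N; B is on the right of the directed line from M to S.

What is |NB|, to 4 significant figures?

11.99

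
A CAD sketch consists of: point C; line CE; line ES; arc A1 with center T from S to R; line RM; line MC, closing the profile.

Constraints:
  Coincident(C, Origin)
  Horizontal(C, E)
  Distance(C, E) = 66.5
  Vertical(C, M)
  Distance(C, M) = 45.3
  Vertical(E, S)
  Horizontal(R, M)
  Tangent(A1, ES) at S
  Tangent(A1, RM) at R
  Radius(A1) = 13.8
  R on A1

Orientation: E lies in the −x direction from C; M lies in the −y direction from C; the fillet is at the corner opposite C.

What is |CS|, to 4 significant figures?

73.58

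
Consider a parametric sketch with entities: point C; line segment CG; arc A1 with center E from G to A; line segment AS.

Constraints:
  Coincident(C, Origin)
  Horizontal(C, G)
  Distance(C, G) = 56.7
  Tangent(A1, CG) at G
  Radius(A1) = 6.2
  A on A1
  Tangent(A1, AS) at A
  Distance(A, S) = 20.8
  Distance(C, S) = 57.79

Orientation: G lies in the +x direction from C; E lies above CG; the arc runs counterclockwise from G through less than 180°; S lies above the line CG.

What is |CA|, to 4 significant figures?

62.69

Checks: ∠(EG, GC) = 90.00° ✓; |EG| = 6.200 ✓; |EA| = 6.200 ✓; ∠(EA, AS) = 90.00° ✓; |AS| = 20.80 ✓; |CS| = 57.79 ✓.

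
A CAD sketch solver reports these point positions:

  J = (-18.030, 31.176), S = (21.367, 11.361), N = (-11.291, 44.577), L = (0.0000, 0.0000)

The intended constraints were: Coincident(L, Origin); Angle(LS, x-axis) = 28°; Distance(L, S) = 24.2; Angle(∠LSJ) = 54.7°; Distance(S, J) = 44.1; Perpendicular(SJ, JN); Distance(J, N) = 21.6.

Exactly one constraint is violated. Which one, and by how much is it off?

Distance(J, N) = 21.6 — off by 6.60.

L = (0.00, 0.00) ✓; LS at 28.00° ✓; |LS| = 24.20 ✓; ∠LSJ = 54.70° ✓; |SJ| = 44.10 ✓; ∠(SJ, JN) = 90.00° ✓; |JN| = 15.00 ✗.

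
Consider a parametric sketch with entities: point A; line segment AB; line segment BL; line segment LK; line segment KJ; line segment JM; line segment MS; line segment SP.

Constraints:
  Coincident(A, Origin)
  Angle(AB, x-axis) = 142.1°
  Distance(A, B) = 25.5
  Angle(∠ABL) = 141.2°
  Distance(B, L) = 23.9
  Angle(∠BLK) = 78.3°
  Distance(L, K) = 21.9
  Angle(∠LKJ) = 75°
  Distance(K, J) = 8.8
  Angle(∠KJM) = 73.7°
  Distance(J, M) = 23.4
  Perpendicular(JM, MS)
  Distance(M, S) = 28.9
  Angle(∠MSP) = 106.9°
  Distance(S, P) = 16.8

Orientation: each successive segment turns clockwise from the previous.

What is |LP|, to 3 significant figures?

39.2

A is at the origin; AB runs at 142.1° with length 25.5, so B = (-20.1, 15.7). ∠ABL = 141.2° gives BL at 103° from the x-axis; with |BL| = 23.9, L = (-25.6, 38.9). ∠BLK = 78.3° gives LK at 1.60° from the x-axis; with |LK| = 21.9, K = (-3.73, 39.5). ∠LKJ = 75.0° gives KJ at -103° from the x-axis; with |KJ| = 8.8, J = (-5.77, 31.0). ∠KJM = 73.7° gives JM at 150° from the x-axis; with |JM| = 23.4, M = (-26.1, 42.6). JM ⟂ MS, so MS runs at 60.3°; with |MS| = 28.9, S = (-11.8, 67.7). ∠MSP = 106.9° gives SP at -12.8° from the x-axis; with |SP| = 16.8, P = (4.61, 63.9). Then |LP| = |P − L| = 39.2.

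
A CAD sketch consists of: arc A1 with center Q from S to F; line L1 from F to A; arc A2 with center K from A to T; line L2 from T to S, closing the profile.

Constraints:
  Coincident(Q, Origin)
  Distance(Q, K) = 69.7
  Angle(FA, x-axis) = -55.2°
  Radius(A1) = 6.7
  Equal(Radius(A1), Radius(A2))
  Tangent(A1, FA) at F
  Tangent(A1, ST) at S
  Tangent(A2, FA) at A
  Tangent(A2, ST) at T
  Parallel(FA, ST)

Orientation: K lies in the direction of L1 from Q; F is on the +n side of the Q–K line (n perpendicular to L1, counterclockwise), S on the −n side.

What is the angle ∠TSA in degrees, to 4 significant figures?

10.88°

Tangency of A1 to both parallel lines with radius 6.7 puts F and S at Q ± 6.7·n: F = (5.502, 3.824), S = (-5.502, -3.824). Equal radii place A and T the same way about K: A = K + 6.7·n = (45.28, -53.41), T = K − 6.7·n = (34.28, -61.06). Then cos ∠TSA = ST·SA / (|ST||SA|), giving 10.88°.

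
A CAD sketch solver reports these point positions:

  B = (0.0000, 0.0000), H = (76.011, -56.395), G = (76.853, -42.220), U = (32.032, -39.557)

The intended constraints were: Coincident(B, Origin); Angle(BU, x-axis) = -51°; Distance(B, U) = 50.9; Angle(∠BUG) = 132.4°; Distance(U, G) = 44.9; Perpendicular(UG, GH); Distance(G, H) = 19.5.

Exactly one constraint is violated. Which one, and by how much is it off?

Distance(G, H) = 19.5 — off by 5.30.

B = (0.00, 0.00) ✓; BU at -51.00° ✓; |BU| = 50.90 ✓; ∠BUG = 132.4° ✓; |UG| = 44.90 ✓; ∠(UG, GH) = 90.00° ✓; |GH| = 14.20 ✗.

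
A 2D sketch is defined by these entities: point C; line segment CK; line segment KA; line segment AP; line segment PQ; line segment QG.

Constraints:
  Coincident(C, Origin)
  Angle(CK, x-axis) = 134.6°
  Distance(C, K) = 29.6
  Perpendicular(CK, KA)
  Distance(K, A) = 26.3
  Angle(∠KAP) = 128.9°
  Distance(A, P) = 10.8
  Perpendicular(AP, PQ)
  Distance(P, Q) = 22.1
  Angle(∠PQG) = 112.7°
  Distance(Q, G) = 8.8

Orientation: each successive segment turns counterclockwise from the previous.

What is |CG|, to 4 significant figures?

14.09

C is at the origin; CK runs at 134.6° with length 29.6, so K = (-20.78, 21.08). CK is perpendicular to KA, so KA runs at -135.4°; with |KA| = 26.3, A = (-39.51, 2.609). ∠KAP = 128.9° gives AP at -84.30° from the x-axis; with |AP| = 10.8, P = (-38.44, -8.137). AP ⟂ PQ, so PQ runs at 5.700°; with |PQ| = 22.1, Q = (-16.45, -5.942). ∠PQG = 112.7° gives QG at 73.00° from the x-axis; with |QG| = 8.8, G = (-13.87, 2.473). Then |CG| = |G − C| = 14.09.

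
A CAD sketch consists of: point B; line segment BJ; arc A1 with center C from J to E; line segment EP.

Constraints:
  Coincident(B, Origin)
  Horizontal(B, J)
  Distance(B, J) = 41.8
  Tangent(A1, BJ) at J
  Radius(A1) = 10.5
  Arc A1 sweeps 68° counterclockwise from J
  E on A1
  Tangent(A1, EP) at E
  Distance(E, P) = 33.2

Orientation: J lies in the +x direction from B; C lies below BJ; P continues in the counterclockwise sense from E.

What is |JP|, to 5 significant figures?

43.435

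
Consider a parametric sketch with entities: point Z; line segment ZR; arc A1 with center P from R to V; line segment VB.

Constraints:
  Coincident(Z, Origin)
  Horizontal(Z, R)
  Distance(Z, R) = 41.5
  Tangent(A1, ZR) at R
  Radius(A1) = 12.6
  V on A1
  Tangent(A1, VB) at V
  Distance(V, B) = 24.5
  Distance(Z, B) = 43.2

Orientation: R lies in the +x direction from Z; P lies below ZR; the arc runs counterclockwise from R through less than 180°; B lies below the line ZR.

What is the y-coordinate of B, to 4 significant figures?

-34.95

Z is at the origin; ZR is horizontal with |ZR| = 41.5 and R on the +x side, so R = (41.50, 0.000). Tangency of A1 to ZR means the radius PR is perpendicular to ZR, so P = R + (0, -12.6) = (41.50, -12.60). Since PV ⟂ VB (tangency), |PB| = √(12.6² + 24.5²) = 27.55 regardless of where V sits on A1. So B lies on both circle(Z, 43.2) and circle(P, 27.55); the below-ZR intersection is B = (25.39, -34.95). V is the foot of the tangent from B: V = (29.04, -10.72).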